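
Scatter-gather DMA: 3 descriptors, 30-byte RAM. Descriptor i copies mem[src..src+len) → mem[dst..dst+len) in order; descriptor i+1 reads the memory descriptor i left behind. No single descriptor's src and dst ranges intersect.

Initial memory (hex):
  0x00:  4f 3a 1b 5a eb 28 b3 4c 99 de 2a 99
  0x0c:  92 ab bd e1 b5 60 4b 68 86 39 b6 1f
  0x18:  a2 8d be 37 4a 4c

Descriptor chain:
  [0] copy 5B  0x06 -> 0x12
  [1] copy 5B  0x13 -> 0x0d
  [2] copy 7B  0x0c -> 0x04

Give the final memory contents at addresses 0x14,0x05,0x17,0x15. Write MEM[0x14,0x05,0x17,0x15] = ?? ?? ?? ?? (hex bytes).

D0: mem[0x12..0x16] <- [b3 4c 99 de 2a]
D1: mem[0x0d..0x11] <- [4c 99 de 2a 1f]
D2: mem[0x04..0x0a] <- [92 4c 99 de 2a 1f b3]
query mem[0x14]=0x99, mem[0x05]=0x4c, mem[0x17]=0x1f, mem[0x15]=0xde

MEM[0x14,0x05,0x17,0x15] = 99 4c 1f de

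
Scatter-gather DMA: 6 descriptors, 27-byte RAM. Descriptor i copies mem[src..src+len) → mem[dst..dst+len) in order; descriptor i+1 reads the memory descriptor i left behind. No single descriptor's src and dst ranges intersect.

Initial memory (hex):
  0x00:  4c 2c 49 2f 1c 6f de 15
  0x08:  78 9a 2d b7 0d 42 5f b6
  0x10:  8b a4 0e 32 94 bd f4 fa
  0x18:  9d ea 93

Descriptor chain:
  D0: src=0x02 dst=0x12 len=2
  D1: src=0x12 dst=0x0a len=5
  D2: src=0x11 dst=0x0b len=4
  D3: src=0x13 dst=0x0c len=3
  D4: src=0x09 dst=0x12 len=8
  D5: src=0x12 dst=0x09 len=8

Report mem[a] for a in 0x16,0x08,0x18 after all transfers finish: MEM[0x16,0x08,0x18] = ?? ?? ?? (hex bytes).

#0 dst[0x12+2] := {0x49,0x2f}
#1 dst[0x0a+5] := {0x49,0x2f,0x94,0xbd,0xf4}
#2 dst[0x0b+4] := {0xa4,0x49,0x2f,0x94}
#3 dst[0x0c+3] := {0x2f,0x94,0xbd}
#4 dst[0x12+8] := {0x9a,0x49,0xa4,0x2f,0x94,0xbd,0xb6,0x8b}
#5 dst[0x09+8] := {0x9a,0x49,0xa4,0x2f,0x94,0xbd,0xb6,0x8b}
query mem[0x16]=0x94, mem[0x08]=0x78, mem[0x18]=0xb6

MEM[0x16,0x08,0x18] = 94 78 b6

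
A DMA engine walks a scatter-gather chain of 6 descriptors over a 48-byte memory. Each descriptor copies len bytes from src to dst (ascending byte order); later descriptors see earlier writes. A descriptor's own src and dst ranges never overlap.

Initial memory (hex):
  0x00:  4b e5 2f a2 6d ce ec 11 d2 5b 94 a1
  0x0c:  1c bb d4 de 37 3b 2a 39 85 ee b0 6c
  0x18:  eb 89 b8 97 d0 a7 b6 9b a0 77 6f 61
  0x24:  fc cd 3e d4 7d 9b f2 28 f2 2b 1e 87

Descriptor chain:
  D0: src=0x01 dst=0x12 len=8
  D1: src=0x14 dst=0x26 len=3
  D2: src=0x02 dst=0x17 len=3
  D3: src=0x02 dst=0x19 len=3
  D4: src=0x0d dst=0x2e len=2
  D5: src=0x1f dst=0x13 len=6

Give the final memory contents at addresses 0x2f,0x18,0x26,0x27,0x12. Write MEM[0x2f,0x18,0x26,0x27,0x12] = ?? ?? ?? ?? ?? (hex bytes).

  after D0: wrote 8B at 0x12 = e52fa26dceec11d2
  after D1: wrote 3B at 0x26 = a26dce
  after D2: wrote 3B at 0x17 = 2fa26d
  after D3: wrote 3B at 0x19 = 2fa26d
  after D4: wrote 2B at 0x2e = bbd4
  after D5: wrote 6B at 0x13 = 9ba0776f61fc
query mem[0x2f]=0xd4, mem[0x18]=0xfc, mem[0x26]=0xa2, mem[0x27]=0x6d, mem[0x12]=0xe5

MEM[0x2f,0x18,0x26,0x27,0x12] = d4 fc a2 6d e5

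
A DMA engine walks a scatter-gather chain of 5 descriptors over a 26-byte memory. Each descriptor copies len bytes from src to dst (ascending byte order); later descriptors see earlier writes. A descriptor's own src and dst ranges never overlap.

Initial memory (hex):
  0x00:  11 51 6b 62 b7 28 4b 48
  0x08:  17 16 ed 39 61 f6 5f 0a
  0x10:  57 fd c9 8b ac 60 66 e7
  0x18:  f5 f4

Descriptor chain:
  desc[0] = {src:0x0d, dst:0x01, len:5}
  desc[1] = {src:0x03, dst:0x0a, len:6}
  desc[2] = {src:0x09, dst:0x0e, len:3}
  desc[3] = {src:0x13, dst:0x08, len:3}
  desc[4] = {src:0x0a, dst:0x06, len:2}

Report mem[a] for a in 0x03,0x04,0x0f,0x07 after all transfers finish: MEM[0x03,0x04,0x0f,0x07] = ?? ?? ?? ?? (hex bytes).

MEM[0x03,0x04,0x0f,0x07] = 0a 57 0a 57

#0 dst[0x01+5] := {0xf6,0x5f,0x0a,0x57,0xfd}
#1 dst[0x0a+6] := {0x0a,0x57,0xfd,0x4b,0x48,0x17}
#2 dst[0x0e+3] := {0x16,0x0a,0x57}
#3 dst[0x08+3] := {0x8b,0xac,0x60}
#4 dst[0x06+2] := {0x60,0x57}
query mem[0x03]=0x0a, mem[0x04]=0x57, mem[0x0f]=0x0a, mem[0x07]=0x57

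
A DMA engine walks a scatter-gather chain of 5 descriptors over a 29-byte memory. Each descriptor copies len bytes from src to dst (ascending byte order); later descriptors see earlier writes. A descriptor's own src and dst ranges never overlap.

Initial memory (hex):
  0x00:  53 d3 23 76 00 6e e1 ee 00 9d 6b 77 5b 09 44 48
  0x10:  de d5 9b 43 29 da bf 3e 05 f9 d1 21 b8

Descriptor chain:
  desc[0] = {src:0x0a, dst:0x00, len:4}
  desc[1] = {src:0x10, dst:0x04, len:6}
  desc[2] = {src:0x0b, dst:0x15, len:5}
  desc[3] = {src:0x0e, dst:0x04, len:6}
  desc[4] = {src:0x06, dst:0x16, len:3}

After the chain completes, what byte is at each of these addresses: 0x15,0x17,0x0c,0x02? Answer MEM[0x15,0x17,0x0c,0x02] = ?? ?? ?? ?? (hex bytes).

MEM[0x15,0x17,0x0c,0x02] = 77 d5 5b 5b

[0] 0x0a->0x00 len=4 : 6b 77 5b 09
[1] 0x10->0x04 len=6 : de d5 9b 43 29 da
[2] 0x0b->0x15 len=5 : 77 5b 09 44 48
[3] 0x0e->0x04 len=6 : 44 48 de d5 9b 43
[4] 0x06->0x16 len=3 : de d5 9b
query mem[0x15]=0x77, mem[0x17]=0xd5, mem[0x0c]=0x5b, mem[0x02]=0x5b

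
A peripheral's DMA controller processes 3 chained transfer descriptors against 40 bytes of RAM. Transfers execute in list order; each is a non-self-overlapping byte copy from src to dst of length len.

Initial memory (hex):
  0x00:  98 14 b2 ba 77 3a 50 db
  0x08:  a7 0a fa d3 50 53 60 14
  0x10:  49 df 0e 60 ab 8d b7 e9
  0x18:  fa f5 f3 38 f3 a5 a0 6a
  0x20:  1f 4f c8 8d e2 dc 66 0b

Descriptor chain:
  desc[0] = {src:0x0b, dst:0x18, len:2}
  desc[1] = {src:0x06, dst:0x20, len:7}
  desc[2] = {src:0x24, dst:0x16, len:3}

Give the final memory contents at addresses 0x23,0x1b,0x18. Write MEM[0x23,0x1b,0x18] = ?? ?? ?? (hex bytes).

#0 dst[0x18+2] := {0xd3,0x50}
#1 dst[0x20+7] := {0x50,0xdb,0xa7,0x0a,0xfa,0xd3,0x50}
#2 dst[0x16+3] := {0xfa,0xd3,0x50}
query mem[0x23]=0x0a, mem[0x1b]=0x38, mem[0x18]=0x50

MEM[0x23,0x1b,0x18] = 0a 38 50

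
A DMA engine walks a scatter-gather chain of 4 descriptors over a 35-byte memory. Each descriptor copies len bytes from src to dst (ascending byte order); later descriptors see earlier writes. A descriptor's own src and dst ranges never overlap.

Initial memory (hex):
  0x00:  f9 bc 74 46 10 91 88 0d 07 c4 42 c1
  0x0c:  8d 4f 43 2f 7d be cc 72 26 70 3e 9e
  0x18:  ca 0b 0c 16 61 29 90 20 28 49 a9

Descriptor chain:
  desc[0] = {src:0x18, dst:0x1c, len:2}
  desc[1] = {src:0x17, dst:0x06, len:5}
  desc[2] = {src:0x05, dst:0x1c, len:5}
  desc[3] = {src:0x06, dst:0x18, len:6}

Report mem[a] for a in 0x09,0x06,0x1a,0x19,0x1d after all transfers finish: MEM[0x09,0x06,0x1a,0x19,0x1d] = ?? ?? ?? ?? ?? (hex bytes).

  after D0: wrote 2B at 0x1c = ca0b
  after D1: wrote 5B at 0x06 = 9eca0b0c16
  after D2: wrote 5B at 0x1c = 919eca0b0c
  after D3: wrote 6B at 0x18 = 9eca0b0c16c1
query mem[0x09]=0x0c, mem[0x06]=0x9e, mem[0x1a]=0x0b, mem[0x19]=0xca, mem[0x1d]=0xc1

MEM[0x09,0x06,0x1a,0x19,0x1d] = 0c 9e 0b ca c1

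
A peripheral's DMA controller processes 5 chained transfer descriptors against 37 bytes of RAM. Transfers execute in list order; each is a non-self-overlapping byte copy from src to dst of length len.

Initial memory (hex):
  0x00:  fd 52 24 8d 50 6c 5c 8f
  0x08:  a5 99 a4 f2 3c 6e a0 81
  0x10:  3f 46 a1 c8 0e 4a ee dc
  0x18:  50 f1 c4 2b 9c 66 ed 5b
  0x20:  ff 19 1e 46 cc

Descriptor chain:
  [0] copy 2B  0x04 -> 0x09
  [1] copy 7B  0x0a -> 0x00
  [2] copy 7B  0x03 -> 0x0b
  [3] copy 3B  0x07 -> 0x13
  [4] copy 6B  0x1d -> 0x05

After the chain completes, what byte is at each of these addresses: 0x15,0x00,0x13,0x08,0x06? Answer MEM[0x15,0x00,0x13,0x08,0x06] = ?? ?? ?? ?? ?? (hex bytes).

MEM[0x15,0x00,0x13,0x08,0x06] = 50 6c 8f ff ed

[0] 0x04->0x09 len=2 : 50 6c
[1] 0x0a->0x00 len=7 : 6c f2 3c 6e a0 81 3f
[2] 0x03->0x0b len=7 : 6e a0 81 3f 8f a5 50
[3] 0x07->0x13 len=3 : 8f a5 50
[4] 0x1d->0x05 len=6 : 66 ed 5b ff 19 1e
query mem[0x15]=0x50, mem[0x00]=0x6c, mem[0x13]=0x8f, mem[0x08]=0xff, mem[0x06]=0xed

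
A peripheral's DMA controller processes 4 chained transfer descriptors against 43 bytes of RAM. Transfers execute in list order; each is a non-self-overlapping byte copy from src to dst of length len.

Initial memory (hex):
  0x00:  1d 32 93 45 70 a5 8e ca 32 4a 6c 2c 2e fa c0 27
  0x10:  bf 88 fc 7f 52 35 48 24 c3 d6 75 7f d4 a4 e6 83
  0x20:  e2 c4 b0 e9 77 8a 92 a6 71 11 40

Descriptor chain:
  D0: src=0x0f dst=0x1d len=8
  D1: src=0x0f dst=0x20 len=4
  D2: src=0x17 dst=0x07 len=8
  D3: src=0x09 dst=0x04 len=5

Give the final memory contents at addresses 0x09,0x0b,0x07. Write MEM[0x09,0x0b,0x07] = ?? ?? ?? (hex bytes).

MEM[0x09,0x0b,0x07] = d6 7f d4

  after D0: wrote 8B at 0x1d = 27bf88fc7f523548
  after D1: wrote 4B at 0x20 = 27bf88fc
  after D2: wrote 8B at 0x07 = 24c3d6757fd427bf
  after D3: wrote 5B at 0x04 = d6757fd427
query mem[0x09]=0xd6, mem[0x0b]=0x7f, mem[0x07]=0xd4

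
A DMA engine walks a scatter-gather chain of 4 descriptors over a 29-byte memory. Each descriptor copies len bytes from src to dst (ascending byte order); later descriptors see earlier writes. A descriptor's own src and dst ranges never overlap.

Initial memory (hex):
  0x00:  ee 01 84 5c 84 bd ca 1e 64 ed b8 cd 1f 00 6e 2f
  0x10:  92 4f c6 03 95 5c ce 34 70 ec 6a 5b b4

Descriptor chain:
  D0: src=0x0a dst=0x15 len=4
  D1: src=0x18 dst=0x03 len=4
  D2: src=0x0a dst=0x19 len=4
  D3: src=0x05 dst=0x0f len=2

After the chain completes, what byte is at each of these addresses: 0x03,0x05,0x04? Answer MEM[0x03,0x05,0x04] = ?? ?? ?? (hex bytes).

D0: mem[0x15..0x18] <- [b8 cd 1f 00]
D1: mem[0x03..0x06] <- [00 ec 6a 5b]
D2: mem[0x19..0x1c] <- [b8 cd 1f 00]
D3: mem[0x0f..0x10] <- [6a 5b]
query mem[0x03]=0x00, mem[0x05]=0x6a, mem[0x04]=0xec

MEM[0x03,0x05,0x04] = 00 6a ec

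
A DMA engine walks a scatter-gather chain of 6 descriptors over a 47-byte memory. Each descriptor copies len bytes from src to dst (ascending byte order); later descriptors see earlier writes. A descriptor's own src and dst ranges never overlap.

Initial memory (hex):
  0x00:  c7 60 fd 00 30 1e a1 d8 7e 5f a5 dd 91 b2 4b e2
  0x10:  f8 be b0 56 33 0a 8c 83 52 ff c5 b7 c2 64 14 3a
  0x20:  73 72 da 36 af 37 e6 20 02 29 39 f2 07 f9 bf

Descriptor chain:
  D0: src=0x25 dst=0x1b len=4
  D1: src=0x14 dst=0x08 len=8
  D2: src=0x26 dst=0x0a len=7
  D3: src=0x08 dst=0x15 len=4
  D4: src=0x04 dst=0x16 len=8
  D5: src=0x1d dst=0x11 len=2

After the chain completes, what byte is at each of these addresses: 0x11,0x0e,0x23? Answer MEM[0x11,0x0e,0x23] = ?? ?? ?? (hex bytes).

  after D0: wrote 4B at 0x1b = 37e62002
  after D1: wrote 8B at 0x08 = 330a8c8352ffc537
  after D2: wrote 7B at 0x0a = e620022939f207
  after D3: wrote 4B at 0x15 = 330ae620
  after D4: wrote 8B at 0x16 = 301ea1d8330ae620
  after D5: wrote 2B at 0x11 = 2002
query mem[0x11]=0x20, mem[0x0e]=0x39, mem[0x23]=0x36

MEM[0x11,0x0e,0x23] = 20 39 36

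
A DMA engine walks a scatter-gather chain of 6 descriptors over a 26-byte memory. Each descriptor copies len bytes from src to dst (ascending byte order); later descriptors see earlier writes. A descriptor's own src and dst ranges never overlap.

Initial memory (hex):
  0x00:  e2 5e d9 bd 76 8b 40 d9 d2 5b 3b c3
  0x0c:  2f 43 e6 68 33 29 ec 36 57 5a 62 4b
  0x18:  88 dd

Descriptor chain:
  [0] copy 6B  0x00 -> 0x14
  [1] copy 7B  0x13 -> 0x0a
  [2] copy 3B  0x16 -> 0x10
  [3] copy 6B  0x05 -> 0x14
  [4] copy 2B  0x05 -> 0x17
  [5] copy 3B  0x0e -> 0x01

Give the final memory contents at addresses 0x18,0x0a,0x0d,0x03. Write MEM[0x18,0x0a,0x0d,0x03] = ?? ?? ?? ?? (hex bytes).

#0 dst[0x14+6] := {0xe2,0x5e,0xd9,0xbd,0x76,0x8b}
#1 dst[0x0a+7] := {0x36,0xe2,0x5e,0xd9,0xbd,0x76,0x8b}
#2 dst[0x10+3] := {0xd9,0xbd,0x76}
#3 dst[0x14+6] := {0x8b,0x40,0xd9,0xd2,0x5b,0x36}
#4 dst[0x17+2] := {0x8b,0x40}
#5 dst[0x01+3] := {0xbd,0x76,0xd9}
query mem[0x18]=0x40, mem[0x0a]=0x36, mem[0x0d]=0xd9, mem[0x03]=0xd9

MEM[0x18,0x0a,0x0d,0x03] = 40 36 d9 d9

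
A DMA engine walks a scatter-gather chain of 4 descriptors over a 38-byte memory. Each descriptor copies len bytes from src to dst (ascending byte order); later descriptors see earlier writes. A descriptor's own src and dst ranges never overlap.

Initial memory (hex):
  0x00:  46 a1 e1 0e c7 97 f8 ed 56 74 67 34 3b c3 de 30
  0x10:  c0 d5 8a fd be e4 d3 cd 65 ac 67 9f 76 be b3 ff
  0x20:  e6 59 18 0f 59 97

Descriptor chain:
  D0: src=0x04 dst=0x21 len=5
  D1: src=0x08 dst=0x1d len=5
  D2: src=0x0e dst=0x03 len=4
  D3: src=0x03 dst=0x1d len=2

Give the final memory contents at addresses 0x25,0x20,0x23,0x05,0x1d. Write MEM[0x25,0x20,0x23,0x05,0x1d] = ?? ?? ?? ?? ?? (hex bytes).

MEM[0x25,0x20,0x23,0x05,0x1d] = 56 34 f8 c0 de

[0] 0x04->0x21 len=5 : c7 97 f8 ed 56
[1] 0x08->0x1d len=5 : 56 74 67 34 3b
[2] 0x0e->0x03 len=4 : de 30 c0 d5
[3] 0x03->0x1d len=2 : de 30
query mem[0x25]=0x56, mem[0x20]=0x34, mem[0x23]=0xf8, mem[0x05]=0xc0, mem[0x1d]=0xde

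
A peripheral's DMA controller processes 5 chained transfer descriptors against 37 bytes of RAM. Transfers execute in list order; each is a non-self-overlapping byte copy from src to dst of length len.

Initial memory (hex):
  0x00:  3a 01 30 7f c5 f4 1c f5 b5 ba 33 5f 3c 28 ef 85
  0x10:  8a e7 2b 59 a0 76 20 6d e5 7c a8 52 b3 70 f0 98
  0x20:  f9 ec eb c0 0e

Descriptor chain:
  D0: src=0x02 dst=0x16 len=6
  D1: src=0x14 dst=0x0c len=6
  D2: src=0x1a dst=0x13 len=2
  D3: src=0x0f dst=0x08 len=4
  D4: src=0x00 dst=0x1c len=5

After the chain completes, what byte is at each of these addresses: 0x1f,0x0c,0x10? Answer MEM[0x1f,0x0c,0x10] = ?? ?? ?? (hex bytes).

D0: mem[0x16..0x1b] <- [30 7f c5 f4 1c f5]
D1: mem[0x0c..0x11] <- [a0 76 30 7f c5 f4]
D2: mem[0x13..0x14] <- [1c f5]
D3: mem[0x08..0x0b] <- [7f c5 f4 2b]
D4: mem[0x1c..0x20] <- [3a 01 30 7f c5]
query mem[0x1f]=0x7f, mem[0x0c]=0xa0, mem[0x10]=0xc5

MEM[0x1f,0x0c,0x10] = 7f a0 c5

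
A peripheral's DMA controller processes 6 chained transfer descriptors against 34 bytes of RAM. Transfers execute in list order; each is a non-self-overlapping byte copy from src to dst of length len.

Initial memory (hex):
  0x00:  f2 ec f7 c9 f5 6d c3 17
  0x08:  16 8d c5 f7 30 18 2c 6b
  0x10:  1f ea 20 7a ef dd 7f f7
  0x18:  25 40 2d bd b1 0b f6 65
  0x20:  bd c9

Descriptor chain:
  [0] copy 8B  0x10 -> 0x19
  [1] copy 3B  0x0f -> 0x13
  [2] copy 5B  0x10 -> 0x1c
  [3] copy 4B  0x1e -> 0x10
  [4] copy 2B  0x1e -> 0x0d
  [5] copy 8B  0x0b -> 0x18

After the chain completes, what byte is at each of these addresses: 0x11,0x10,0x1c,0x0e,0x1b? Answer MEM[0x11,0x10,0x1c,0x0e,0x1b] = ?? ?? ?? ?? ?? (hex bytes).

D0: mem[0x19..0x20] <- [1f ea 20 7a ef dd 7f f7]
D1: mem[0x13..0x15] <- [6b 1f ea]
D2: mem[0x1c..0x20] <- [1f ea 20 6b 1f]
D3: mem[0x10..0x13] <- [20 6b 1f c9]
D4: mem[0x0d..0x0e] <- [20 6b]
D5: mem[0x18..0x1f] <- [f7 30 20 6b 6b 20 6b 1f]
query mem[0x11]=0x6b, mem[0x10]=0x20, mem[0x1c]=0x6b, mem[0x0e]=0x6b, mem[0x1b]=0x6b

MEM[0x11,0x10,0x1c,0x0e,0x1b] = 6b 20 6b 6b 6b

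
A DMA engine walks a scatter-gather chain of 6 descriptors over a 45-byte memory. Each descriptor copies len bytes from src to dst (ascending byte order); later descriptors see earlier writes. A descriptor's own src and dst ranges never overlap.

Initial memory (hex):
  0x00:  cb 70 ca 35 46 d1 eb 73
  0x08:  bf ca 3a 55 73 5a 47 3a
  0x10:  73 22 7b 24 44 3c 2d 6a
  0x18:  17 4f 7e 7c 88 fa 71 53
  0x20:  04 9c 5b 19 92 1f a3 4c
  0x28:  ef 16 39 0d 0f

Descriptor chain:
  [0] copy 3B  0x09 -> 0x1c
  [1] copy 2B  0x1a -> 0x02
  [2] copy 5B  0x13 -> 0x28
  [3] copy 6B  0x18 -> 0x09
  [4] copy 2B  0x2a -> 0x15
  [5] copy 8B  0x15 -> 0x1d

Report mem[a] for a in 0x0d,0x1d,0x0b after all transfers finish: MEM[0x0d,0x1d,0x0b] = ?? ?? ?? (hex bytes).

MEM[0x0d,0x1d,0x0b] = ca 3c 7e

[0] 0x09->0x1c len=3 : ca 3a 55
[1] 0x1a->0x02 len=2 : 7e 7c
[2] 0x13->0x28 len=5 : 24 44 3c 2d 6a
[3] 0x18->0x09 len=6 : 17 4f 7e 7c ca 3a
[4] 0x2a->0x15 len=2 : 3c 2d
[5] 0x15->0x1d len=8 : 3c 2d 6a 17 4f 7e 7c ca
query mem[0x0d]=0xca, mem[0x1d]=0x3c, mem[0x0b]=0x7e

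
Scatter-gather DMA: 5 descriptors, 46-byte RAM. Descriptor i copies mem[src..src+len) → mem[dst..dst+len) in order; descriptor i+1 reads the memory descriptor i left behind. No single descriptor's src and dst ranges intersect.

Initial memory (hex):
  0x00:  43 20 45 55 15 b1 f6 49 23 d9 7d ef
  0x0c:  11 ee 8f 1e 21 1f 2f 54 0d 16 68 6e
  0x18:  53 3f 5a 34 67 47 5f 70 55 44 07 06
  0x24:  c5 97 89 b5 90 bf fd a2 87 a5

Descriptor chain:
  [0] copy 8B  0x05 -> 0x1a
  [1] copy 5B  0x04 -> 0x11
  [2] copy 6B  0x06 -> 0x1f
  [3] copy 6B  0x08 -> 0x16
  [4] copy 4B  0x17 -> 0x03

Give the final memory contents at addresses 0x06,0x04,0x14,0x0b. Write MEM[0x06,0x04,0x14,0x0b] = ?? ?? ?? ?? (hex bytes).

MEM[0x06,0x04,0x14,0x0b] = 11 7d 49 ef

[0] 0x05->0x1a len=8 : b1 f6 49 23 d9 7d ef 11
[1] 0x04->0x11 len=5 : 15 b1 f6 49 23
[2] 0x06->0x1f len=6 : f6 49 23 d9 7d ef
[3] 0x08->0x16 len=6 : 23 d9 7d ef 11 ee
[4] 0x17->0x03 len=4 : d9 7d ef 11
query mem[0x06]=0x11, mem[0x04]=0x7d, mem[0x14]=0x49, mem[0x0b]=0xef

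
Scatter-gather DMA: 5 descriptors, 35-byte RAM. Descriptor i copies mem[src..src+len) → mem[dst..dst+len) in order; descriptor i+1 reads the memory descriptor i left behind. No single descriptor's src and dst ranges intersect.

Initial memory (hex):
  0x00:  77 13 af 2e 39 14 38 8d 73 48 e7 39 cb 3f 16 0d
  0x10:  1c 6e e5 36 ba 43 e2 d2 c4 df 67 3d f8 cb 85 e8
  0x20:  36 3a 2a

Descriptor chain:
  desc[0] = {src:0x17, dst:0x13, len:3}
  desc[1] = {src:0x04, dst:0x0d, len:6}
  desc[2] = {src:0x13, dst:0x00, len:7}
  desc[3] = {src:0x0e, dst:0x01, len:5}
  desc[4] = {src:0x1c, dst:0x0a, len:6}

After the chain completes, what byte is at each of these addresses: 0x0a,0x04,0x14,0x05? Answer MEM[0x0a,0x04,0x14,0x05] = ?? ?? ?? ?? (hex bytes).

MEM[0x0a,0x04,0x14,0x05] = f8 73 c4 48

#0 dst[0x13+3] := {0xd2,0xc4,0xdf}
#1 dst[0x0d+6] := {0x39,0x14,0x38,0x8d,0x73,0x48}
#2 dst[0x00+7] := {0xd2,0xc4,0xdf,0xe2,0xd2,0xc4,0xdf}
#3 dst[0x01+5] := {0x14,0x38,0x8d,0x73,0x48}
#4 dst[0x0a+6] := {0xf8,0xcb,0x85,0xe8,0x36,0x3a}
query mem[0x0a]=0xf8, mem[0x04]=0x73, mem[0x14]=0xc4, mem[0x05]=0x48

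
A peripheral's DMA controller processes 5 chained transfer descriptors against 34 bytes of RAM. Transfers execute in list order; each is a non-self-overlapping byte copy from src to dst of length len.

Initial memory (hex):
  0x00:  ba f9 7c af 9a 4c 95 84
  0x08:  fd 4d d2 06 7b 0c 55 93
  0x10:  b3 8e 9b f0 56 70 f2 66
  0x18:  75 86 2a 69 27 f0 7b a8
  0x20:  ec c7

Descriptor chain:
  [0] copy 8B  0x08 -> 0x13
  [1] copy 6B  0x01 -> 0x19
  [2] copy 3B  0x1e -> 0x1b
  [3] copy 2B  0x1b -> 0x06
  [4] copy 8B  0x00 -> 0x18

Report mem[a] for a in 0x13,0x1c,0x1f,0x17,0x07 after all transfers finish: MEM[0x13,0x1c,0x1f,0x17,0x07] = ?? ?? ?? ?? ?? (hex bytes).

MEM[0x13,0x1c,0x1f,0x17,0x07] = fd 9a a8 7b a8

#0 dst[0x13+8] := {0xfd,0x4d,0xd2,0x06,0x7b,0x0c,0x55,0x93}
#1 dst[0x19+6] := {0xf9,0x7c,0xaf,0x9a,0x4c,0x95}
#2 dst[0x1b+3] := {0x95,0xa8,0xec}
#3 dst[0x06+2] := {0x95,0xa8}
#4 dst[0x18+8] := {0xba,0xf9,0x7c,0xaf,0x9a,0x4c,0x95,0xa8}
query mem[0x13]=0xfd, mem[0x1c]=0x9a, mem[0x1f]=0xa8, mem[0x17]=0x7b, mem[0x07]=0xa8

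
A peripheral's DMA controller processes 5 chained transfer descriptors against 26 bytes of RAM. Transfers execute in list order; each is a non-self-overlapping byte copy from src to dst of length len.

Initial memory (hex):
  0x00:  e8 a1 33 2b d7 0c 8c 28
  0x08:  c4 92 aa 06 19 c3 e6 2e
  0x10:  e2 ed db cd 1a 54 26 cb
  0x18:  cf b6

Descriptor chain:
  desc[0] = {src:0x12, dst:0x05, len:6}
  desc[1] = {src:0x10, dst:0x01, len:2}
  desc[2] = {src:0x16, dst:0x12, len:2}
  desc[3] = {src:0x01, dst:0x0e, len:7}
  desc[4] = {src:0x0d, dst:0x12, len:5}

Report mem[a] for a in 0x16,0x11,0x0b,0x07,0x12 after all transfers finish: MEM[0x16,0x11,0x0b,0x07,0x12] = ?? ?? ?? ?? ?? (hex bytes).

MEM[0x16,0x11,0x0b,0x07,0x12] = d7 d7 06 1a c3

D0: mem[0x05..0x0a] <- [db cd 1a 54 26 cb]
D1: mem[0x01..0x02] <- [e2 ed]
D2: mem[0x12..0x13] <- [26 cb]
D3: mem[0x0e..0x14] <- [e2 ed 2b d7 db cd 1a]
D4: mem[0x12..0x16] <- [c3 e2 ed 2b d7]
query mem[0x16]=0xd7, mem[0x11]=0xd7, mem[0x0b]=0x06, mem[0x07]=0x1a, mem[0x12]=0xc3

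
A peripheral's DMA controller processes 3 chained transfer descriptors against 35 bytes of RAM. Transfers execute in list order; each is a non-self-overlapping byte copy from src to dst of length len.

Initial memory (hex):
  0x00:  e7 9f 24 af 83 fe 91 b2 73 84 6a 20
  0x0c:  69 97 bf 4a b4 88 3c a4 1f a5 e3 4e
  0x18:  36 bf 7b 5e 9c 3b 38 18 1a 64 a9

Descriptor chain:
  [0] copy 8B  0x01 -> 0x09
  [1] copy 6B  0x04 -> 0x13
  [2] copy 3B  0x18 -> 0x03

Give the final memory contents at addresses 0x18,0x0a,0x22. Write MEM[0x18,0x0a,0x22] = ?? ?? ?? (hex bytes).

MEM[0x18,0x0a,0x22] = 9f 24 a9

[0] 0x01->0x09 len=8 : 9f 24 af 83 fe 91 b2 73
[1] 0x04->0x13 len=6 : 83 fe 91 b2 73 9f
[2] 0x18->0x03 len=3 : 9f bf 7b
query mem[0x18]=0x9f, mem[0x0a]=0x24, mem[0x22]=0xa9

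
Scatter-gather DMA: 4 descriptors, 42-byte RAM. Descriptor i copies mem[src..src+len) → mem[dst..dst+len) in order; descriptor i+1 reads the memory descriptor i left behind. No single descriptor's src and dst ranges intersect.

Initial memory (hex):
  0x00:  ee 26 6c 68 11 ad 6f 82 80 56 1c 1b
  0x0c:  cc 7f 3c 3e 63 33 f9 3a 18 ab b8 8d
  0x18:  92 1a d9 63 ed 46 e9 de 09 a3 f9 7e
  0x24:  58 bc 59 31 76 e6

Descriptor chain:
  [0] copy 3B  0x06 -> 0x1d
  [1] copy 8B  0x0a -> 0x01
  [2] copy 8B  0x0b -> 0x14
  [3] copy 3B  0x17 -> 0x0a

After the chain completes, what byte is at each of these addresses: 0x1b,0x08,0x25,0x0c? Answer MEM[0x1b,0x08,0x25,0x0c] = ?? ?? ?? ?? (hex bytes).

MEM[0x1b,0x08,0x25,0x0c] = f9 33 bc 63

[0] 0x06->0x1d len=3 : 6f 82 80
[1] 0x0a->0x01 len=8 : 1c 1b cc 7f 3c 3e 63 33
[2] 0x0b->0x14 len=8 : 1b cc 7f 3c 3e 63 33 f9
[3] 0x17->0x0a len=3 : 3c 3e 63
query mem[0x1b]=0xf9, mem[0x08]=0x33, mem[0x25]=0xbc, mem[0x0c]=0x63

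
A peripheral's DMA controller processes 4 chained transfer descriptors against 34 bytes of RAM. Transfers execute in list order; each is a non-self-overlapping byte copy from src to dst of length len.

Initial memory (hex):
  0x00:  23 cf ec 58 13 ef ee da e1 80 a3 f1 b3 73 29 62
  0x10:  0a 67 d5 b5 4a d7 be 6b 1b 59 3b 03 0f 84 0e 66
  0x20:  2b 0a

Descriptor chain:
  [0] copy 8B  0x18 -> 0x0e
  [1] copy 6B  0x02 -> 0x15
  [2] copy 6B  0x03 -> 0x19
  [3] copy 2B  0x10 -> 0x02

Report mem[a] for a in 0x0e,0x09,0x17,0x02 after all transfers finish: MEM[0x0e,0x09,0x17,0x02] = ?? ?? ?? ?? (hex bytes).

MEM[0x0e,0x09,0x17,0x02] = 1b 80 13 3b

D0: mem[0x0e..0x15] <- [1b 59 3b 03 0f 84 0e 66]
D1: mem[0x15..0x1a] <- [ec 58 13 ef ee da]
D2: mem[0x19..0x1e] <- [58 13 ef ee da e1]
D3: mem[0x02..0x03] <- [3b 03]
query mem[0x0e]=0x1b, mem[0x09]=0x80, mem[0x17]=0x13, mem[0x02]=0x3b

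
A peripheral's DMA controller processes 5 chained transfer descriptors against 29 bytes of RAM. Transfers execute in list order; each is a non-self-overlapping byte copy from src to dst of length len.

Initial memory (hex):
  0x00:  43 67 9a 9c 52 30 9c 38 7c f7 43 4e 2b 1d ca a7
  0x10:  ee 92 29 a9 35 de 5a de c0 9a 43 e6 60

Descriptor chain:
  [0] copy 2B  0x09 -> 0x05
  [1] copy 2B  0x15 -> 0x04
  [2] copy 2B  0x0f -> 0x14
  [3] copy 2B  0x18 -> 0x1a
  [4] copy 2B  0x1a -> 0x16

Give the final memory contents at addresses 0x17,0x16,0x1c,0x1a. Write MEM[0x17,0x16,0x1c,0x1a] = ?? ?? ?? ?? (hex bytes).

MEM[0x17,0x16,0x1c,0x1a] = 9a c0 60 c0

[0] 0x09->0x05 len=2 : f7 43
[1] 0x15->0x04 len=2 : de 5a
[2] 0x0f->0x14 len=2 : a7 ee
[3] 0x18->0x1a len=2 : c0 9a
[4] 0x1a->0x16 len=2 : c0 9a
query mem[0x17]=0x9a, mem[0x16]=0xc0, mem[0x1c]=0x60, mem[0x1a]=0xc0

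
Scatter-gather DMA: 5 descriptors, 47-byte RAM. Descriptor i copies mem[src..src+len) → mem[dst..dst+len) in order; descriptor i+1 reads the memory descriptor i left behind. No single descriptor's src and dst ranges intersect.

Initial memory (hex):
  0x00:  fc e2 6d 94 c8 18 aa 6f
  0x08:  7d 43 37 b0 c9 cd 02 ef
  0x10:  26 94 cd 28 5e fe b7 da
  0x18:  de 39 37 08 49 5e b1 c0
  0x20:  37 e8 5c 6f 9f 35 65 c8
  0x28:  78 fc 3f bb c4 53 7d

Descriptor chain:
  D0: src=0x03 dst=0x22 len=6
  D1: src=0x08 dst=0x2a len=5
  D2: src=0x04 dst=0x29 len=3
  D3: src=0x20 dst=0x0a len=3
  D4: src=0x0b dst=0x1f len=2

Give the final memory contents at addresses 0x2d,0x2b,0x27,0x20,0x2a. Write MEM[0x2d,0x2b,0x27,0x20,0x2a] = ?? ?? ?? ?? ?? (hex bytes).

MEM[0x2d,0x2b,0x27,0x20,0x2a] = b0 aa 7d 94 18

  after D0: wrote 6B at 0x22 = 94c818aa6f7d
  after D1: wrote 5B at 0x2a = 7d4337b0c9
  after D2: wrote 3B at 0x29 = c818aa
  after D3: wrote 3B at 0x0a = 37e894
  after D4: wrote 2B at 0x1f = e894
query mem[0x2d]=0xb0, mem[0x2b]=0xaa, mem[0x27]=0x7d, mem[0x20]=0x94, mem[0x2a]=0x18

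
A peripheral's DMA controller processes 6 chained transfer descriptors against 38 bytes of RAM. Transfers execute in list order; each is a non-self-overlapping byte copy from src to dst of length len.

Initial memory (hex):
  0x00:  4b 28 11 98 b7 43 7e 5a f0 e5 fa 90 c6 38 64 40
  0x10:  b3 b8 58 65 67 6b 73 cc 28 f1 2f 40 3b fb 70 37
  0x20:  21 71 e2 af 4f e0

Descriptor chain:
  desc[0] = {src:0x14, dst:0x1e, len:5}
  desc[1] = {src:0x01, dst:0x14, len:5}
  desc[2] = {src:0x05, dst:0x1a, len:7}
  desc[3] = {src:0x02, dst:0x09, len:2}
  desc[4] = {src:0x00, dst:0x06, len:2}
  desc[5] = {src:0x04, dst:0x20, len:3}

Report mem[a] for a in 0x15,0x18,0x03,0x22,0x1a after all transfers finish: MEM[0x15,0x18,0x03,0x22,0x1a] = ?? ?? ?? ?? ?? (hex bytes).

MEM[0x15,0x18,0x03,0x22,0x1a] = 11 43 98 4b 43

#0 dst[0x1e+5] := {0x67,0x6b,0x73,0xcc,0x28}
#1 dst[0x14+5] := {0x28,0x11,0x98,0xb7,0x43}
#2 dst[0x1a+7] := {0x43,0x7e,0x5a,0xf0,0xe5,0xfa,0x90}
#3 dst[0x09+2] := {0x11,0x98}
#4 dst[0x06+2] := {0x4b,0x28}
#5 dst[0x20+3] := {0xb7,0x43,0x4b}
query mem[0x15]=0x11, mem[0x18]=0x43, mem[0x03]=0x98, mem[0x22]=0x4b, mem[0x1a]=0x43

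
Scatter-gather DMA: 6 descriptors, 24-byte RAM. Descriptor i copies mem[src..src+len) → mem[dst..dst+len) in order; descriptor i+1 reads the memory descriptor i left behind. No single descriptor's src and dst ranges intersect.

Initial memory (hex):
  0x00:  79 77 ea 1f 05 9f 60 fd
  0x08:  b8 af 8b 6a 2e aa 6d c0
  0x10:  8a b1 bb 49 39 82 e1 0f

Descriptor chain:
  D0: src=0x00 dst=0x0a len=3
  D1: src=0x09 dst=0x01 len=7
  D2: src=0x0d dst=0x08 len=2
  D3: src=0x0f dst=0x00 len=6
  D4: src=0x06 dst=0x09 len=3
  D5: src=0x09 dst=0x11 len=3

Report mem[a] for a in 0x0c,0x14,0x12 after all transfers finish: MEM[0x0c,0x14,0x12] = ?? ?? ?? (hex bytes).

D0: mem[0x0a..0x0c] <- [79 77 ea]
D1: mem[0x01..0x07] <- [af 79 77 ea aa 6d c0]
D2: mem[0x08..0x09] <- [aa 6d]
D3: mem[0x00..0x05] <- [c0 8a b1 bb 49 39]
D4: mem[0x09..0x0b] <- [6d c0 aa]
D5: mem[0x11..0x13] <- [6d c0 aa]
query mem[0x0c]=0xea, mem[0x14]=0x39, mem[0x12]=0xc0

MEM[0x0c,0x14,0x12] = ea 39 c0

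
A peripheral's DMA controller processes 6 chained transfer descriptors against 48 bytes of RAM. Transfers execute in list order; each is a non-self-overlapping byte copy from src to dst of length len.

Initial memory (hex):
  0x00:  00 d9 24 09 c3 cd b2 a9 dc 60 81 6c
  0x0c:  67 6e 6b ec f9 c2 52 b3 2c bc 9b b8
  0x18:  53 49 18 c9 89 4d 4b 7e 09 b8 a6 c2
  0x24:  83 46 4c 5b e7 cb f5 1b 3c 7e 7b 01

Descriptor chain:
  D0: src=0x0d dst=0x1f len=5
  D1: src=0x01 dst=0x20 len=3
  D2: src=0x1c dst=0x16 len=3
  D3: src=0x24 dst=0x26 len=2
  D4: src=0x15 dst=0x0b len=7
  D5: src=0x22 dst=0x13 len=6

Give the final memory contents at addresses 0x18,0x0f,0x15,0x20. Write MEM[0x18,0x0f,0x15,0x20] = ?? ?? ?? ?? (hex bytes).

#0 dst[0x1f+5] := {0x6e,0x6b,0xec,0xf9,0xc2}
#1 dst[0x20+3] := {0xd9,0x24,0x09}
#2 dst[0x16+3] := {0x89,0x4d,0x4b}
#3 dst[0x26+2] := {0x83,0x46}
#4 dst[0x0b+7] := {0xbc,0x89,0x4d,0x4b,0x49,0x18,0xc9}
#5 dst[0x13+6] := {0x09,0xc2,0x83,0x46,0x83,0x46}
query mem[0x18]=0x46, mem[0x0f]=0x49, mem[0x15]=0x83, mem[0x20]=0xd9

MEM[0x18,0x0f,0x15,0x20] = 46 49 83 d9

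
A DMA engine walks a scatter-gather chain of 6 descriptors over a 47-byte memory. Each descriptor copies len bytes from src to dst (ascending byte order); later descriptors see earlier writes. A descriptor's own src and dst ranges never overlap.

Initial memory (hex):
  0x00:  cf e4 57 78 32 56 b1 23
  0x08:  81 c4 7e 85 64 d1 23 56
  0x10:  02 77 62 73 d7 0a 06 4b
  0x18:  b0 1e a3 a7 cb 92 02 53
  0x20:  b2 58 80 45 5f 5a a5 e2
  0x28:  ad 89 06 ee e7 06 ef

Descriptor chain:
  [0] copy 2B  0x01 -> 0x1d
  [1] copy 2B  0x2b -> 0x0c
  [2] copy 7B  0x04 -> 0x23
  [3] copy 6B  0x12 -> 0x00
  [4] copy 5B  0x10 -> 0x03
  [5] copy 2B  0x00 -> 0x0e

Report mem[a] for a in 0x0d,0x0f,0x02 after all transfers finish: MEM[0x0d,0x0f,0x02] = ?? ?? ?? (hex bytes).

MEM[0x0d,0x0f,0x02] = e7 73 d7

#0 dst[0x1d+2] := {0xe4,0x57}
#1 dst[0x0c+2] := {0xee,0xe7}
#2 dst[0x23+7] := {0x32,0x56,0xb1,0x23,0x81,0xc4,0x7e}
#3 dst[0x00+6] := {0x62,0x73,0xd7,0x0a,0x06,0x4b}
#4 dst[0x03+5] := {0x02,0x77,0x62,0x73,0xd7}
#5 dst[0x0e+2] := {0x62,0x73}
query mem[0x0d]=0xe7, mem[0x0f]=0x73, mem[0x02]=0xd7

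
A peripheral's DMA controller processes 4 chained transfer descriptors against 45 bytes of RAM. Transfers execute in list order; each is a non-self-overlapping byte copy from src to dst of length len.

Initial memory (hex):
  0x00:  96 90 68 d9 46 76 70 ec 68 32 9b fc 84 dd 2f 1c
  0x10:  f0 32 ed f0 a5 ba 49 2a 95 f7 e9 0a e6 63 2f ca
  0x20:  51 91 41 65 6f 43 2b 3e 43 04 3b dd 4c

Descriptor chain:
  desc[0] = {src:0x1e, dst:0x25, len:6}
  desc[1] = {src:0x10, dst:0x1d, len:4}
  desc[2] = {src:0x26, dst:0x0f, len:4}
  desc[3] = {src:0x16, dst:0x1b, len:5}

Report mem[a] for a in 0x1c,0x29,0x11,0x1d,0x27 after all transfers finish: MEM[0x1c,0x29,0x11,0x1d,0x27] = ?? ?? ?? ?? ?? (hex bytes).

#0 dst[0x25+6] := {0x2f,0xca,0x51,0x91,0x41,0x65}
#1 dst[0x1d+4] := {0xf0,0x32,0xed,0xf0}
#2 dst[0x0f+4] := {0xca,0x51,0x91,0x41}
#3 dst[0x1b+5] := {0x49,0x2a,0x95,0xf7,0xe9}
query mem[0x1c]=0x2a, mem[0x29]=0x41, mem[0x11]=0x91, mem[0x1d]=0x95, mem[0x27]=0x51

MEM[0x1c,0x29,0x11,0x1d,0x27] = 2a 41 91 95 51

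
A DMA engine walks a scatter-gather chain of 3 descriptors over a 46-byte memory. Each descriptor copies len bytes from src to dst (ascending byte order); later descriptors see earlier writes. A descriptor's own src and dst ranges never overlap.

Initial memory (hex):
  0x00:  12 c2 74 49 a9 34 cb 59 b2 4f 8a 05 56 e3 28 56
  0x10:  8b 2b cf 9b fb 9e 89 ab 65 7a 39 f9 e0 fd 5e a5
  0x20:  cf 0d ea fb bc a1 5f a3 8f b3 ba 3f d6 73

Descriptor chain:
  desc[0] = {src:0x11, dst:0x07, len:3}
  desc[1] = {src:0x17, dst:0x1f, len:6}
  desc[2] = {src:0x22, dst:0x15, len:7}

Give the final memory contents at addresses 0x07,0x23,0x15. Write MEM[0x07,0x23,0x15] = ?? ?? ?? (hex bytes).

D0: mem[0x07..0x09] <- [2b cf 9b]
D1: mem[0x1f..0x24] <- [ab 65 7a 39 f9 e0]
D2: mem[0x15..0x1b] <- [39 f9 e0 a1 5f a3 8f]
query mem[0x07]=0x2b, mem[0x23]=0xf9, mem[0x15]=0x39

MEM[0x07,0x23,0x15] = 2b f9 39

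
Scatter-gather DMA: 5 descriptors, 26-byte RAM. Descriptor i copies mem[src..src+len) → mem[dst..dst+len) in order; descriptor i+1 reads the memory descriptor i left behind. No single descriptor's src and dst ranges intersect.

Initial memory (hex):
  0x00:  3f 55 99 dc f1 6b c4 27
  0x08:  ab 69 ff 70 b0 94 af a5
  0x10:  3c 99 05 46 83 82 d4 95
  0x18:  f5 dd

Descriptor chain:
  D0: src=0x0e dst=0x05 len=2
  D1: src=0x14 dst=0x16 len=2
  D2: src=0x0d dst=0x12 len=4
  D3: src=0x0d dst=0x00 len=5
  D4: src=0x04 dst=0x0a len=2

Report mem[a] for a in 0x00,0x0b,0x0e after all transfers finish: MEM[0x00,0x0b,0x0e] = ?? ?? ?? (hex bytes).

MEM[0x00,0x0b,0x0e] = 94 af af

#0 dst[0x05+2] := {0xaf,0xa5}
#1 dst[0x16+2] := {0x83,0x82}
#2 dst[0x12+4] := {0x94,0xaf,0xa5,0x3c}
#3 dst[0x00+5] := {0x94,0xaf,0xa5,0x3c,0x99}
#4 dst[0x0a+2] := {0x99,0xaf}
query mem[0x00]=0x94, mem[0x0b]=0xaf, mem[0x0e]=0xaf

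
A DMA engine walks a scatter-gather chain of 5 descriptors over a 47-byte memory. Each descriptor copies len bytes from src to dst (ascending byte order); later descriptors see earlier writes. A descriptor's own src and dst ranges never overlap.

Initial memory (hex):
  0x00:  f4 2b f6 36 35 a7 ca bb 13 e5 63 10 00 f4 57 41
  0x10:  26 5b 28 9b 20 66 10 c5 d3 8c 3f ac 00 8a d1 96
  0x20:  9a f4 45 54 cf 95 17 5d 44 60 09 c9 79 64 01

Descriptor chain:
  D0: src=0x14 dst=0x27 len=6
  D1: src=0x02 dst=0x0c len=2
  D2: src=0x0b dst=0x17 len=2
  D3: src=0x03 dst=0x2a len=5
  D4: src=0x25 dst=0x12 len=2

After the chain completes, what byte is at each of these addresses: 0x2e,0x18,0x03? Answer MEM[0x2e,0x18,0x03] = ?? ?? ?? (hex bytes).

MEM[0x2e,0x18,0x03] = bb f6 36

  after D0: wrote 6B at 0x27 = 206610c5d38c
  after D1: wrote 2B at 0x0c = f636
  after D2: wrote 2B at 0x17 = 10f6
  after D3: wrote 5B at 0x2a = 3635a7cabb
  after D4: wrote 2B at 0x12 = 9517
query mem[0x2e]=0xbb, mem[0x18]=0xf6, mem[0x03]=0x36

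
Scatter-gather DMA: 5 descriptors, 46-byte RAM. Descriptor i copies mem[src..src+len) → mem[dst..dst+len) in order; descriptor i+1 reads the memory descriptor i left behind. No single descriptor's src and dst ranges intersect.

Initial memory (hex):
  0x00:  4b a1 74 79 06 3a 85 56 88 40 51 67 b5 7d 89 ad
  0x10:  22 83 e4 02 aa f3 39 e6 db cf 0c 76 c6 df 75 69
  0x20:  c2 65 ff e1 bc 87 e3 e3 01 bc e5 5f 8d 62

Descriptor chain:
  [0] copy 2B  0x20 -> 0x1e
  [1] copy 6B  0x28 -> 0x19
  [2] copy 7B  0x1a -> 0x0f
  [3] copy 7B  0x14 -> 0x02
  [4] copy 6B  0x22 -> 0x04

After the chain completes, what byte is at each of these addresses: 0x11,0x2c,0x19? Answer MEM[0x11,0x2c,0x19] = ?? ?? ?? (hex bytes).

D0: mem[0x1e..0x1f] <- [c2 65]
D1: mem[0x19..0x1e] <- [01 bc e5 5f 8d 62]
D2: mem[0x0f..0x15] <- [bc e5 5f 8d 62 65 c2]
D3: mem[0x02..0x08] <- [65 c2 39 e6 db 01 bc]
D4: mem[0x04..0x09] <- [ff e1 bc 87 e3 e3]
query mem[0x11]=0x5f, mem[0x2c]=0x8d, mem[0x19]=0x01

MEM[0x11,0x2c,0x19] = 5f 8d 01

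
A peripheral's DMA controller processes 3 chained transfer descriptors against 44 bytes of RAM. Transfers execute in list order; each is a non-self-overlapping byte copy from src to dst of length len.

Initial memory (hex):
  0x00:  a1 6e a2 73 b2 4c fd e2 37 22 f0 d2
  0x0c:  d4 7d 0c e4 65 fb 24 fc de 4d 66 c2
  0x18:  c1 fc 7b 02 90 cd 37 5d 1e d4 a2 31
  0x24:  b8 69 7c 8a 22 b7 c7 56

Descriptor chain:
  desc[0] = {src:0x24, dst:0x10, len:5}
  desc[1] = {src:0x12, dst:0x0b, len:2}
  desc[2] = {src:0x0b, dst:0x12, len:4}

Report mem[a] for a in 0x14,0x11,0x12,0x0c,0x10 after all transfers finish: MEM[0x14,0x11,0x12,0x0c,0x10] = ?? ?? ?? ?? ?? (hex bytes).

  after D0: wrote 5B at 0x10 = b8697c8a22
  after D1: wrote 2B at 0x0b = 7c8a
  after D2: wrote 4B at 0x12 = 7c8a7d0c
query mem[0x14]=0x7d, mem[0x11]=0x69, mem[0x12]=0x7c, mem[0x0c]=0x8a, mem[0x10]=0xb8

MEM[0x14,0x11,0x12,0x0c,0x10] = 7d 69 7c 8a b8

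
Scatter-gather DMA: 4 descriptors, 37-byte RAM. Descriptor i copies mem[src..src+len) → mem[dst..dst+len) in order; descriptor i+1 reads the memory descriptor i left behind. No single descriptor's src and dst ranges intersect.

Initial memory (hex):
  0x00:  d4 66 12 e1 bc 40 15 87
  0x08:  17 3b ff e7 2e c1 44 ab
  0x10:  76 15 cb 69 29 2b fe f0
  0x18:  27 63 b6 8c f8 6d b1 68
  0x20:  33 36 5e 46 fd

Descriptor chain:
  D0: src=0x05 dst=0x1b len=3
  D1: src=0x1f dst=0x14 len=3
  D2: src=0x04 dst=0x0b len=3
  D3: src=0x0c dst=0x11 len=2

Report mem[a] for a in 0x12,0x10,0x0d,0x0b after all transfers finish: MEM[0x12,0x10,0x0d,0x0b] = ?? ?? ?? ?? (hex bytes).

#0 dst[0x1b+3] := {0x40,0x15,0x87}
#1 dst[0x14+3] := {0x68,0x33,0x36}
#2 dst[0x0b+3] := {0xbc,0x40,0x15}
#3 dst[0x11+2] := {0x40,0x15}
query mem[0x12]=0x15, mem[0x10]=0x76, mem[0x0d]=0x15, mem[0x0b]=0xbc

MEM[0x12,0x10,0x0d,0x0b] = 15 76 15 bc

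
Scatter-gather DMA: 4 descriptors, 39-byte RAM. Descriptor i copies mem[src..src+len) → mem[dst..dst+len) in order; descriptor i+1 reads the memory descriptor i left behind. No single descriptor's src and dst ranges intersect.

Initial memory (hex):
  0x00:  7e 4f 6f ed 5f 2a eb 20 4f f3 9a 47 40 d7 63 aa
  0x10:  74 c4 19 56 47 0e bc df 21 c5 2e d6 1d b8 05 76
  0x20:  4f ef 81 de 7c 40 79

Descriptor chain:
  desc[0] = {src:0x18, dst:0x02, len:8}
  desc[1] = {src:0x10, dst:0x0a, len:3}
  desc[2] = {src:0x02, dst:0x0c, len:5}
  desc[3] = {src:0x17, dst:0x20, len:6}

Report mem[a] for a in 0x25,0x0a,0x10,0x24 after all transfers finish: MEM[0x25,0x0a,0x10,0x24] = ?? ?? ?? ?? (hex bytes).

[0] 0x18->0x02 len=8 : 21 c5 2e d6 1d b8 05 76
[1] 0x10->0x0a len=3 : 74 c4 19
[2] 0x02->0x0c len=5 : 21 c5 2e d6 1d
[3] 0x17->0x20 len=6 : df 21 c5 2e d6 1d
query mem[0x25]=0x1d, mem[0x0a]=0x74, mem[0x10]=0x1d, mem[0x24]=0xd6

MEM[0x25,0x0a,0x10,0x24] = 1d 74 1d d6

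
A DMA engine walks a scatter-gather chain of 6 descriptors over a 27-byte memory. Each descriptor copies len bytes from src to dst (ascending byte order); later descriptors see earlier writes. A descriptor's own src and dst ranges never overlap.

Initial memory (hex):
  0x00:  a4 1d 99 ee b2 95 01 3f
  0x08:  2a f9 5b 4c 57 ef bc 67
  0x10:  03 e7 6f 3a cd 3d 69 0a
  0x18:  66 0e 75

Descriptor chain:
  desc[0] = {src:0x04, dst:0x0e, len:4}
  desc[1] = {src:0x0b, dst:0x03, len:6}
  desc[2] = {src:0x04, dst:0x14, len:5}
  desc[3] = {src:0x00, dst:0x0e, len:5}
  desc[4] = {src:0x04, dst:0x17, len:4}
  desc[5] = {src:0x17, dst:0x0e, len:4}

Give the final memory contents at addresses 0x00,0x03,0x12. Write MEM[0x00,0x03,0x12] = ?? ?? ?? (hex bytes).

D0: mem[0x0e..0x11] <- [b2 95 01 3f]
D1: mem[0x03..0x08] <- [4c 57 ef b2 95 01]
D2: mem[0x14..0x18] <- [57 ef b2 95 01]
D3: mem[0x0e..0x12] <- [a4 1d 99 4c 57]
D4: mem[0x17..0x1a] <- [57 ef b2 95]
D5: mem[0x0e..0x11] <- [57 ef b2 95]
query mem[0x00]=0xa4, mem[0x03]=0x4c, mem[0x12]=0x57

MEM[0x00,0x03,0x12] = a4 4c 57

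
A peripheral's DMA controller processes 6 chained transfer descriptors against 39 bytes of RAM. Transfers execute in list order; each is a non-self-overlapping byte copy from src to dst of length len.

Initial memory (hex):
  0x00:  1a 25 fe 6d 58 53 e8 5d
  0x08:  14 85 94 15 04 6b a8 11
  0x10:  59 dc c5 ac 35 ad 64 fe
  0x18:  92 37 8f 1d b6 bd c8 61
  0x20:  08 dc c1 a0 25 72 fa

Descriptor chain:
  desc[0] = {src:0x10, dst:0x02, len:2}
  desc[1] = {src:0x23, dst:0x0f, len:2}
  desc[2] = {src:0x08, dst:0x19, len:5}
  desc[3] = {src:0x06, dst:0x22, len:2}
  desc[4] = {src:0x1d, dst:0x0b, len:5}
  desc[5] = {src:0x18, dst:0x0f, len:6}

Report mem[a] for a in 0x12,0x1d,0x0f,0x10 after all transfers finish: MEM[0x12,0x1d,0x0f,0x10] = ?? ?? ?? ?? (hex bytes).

MEM[0x12,0x1d,0x0f,0x10] = 94 04 92 14

  after D0: wrote 2B at 0x02 = 59dc
  after D1: wrote 2B at 0x0f = a025
  after D2: wrote 5B at 0x19 = 1485941504
  after D3: wrote 2B at 0x22 = e85d
  after D4: wrote 5B at 0x0b = 04c86108dc
  after D5: wrote 6B at 0x0f = 921485941504
query mem[0x12]=0x94, mem[0x1d]=0x04, mem[0x0f]=0x92, mem[0x10]=0x14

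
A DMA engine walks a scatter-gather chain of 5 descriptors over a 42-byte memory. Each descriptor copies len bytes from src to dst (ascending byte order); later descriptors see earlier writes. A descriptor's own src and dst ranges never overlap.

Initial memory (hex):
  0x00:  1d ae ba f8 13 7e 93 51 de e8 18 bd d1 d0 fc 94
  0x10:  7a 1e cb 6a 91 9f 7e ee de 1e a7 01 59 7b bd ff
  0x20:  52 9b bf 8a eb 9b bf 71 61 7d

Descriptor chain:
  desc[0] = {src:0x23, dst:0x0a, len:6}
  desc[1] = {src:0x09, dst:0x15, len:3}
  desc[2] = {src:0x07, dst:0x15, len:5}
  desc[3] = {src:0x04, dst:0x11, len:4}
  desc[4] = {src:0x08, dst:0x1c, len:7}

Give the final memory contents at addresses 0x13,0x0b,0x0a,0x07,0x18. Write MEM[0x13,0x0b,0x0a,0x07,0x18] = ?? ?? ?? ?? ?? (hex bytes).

D0: mem[0x0a..0x0f] <- [8a eb 9b bf 71 61]
D1: mem[0x15..0x17] <- [e8 8a eb]
D2: mem[0x15..0x19] <- [51 de e8 8a eb]
D3: mem[0x11..0x14] <- [13 7e 93 51]
D4: mem[0x1c..0x22] <- [de e8 8a eb 9b bf 71]
query mem[0x13]=0x93, mem[0x0b]=0xeb, mem[0x0a]=0x8a, mem[0x07]=0x51, mem[0x18]=0x8a

MEM[0x13,0x0b,0x0a,0x07,0x18] = 93 eb 8a 51 8a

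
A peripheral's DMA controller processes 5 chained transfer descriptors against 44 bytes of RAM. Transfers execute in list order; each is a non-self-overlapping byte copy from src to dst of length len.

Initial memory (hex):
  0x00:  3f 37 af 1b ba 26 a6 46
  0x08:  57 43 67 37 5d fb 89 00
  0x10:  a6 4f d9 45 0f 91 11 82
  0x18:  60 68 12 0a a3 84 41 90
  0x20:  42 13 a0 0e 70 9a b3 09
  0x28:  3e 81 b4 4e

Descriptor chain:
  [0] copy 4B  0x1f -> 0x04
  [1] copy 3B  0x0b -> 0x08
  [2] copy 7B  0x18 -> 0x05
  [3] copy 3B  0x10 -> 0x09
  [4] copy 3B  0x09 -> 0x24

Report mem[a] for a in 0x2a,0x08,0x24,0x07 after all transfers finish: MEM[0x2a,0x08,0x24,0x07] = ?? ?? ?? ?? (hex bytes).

MEM[0x2a,0x08,0x24,0x07] = b4 0a a6 12

D0: mem[0x04..0x07] <- [90 42 13 a0]
D1: mem[0x08..0x0a] <- [37 5d fb]
D2: mem[0x05..0x0b] <- [60 68 12 0a a3 84 41]
D3: mem[0x09..0x0b] <- [a6 4f d9]
D4: mem[0x24..0x26] <- [a6 4f d9]
query mem[0x2a]=0xb4, mem[0x08]=0x0a, mem[0x24]=0xa6, mem[0x07]=0x12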